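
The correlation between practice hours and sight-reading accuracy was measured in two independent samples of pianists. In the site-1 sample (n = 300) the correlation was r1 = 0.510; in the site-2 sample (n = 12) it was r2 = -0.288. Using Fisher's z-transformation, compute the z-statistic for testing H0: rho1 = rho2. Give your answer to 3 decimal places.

z1 = atanh(0.510) = 0.562730,  z2 = atanh(-0.288) = -0.296384
SE = √(1/(n1−3) + 1/(n2−3)) = √(1/297 + 1/9) = √(0.0033670 + 0.1111111) = √0.1144781 = 0.338346
z = (z1 − z2)/SE = (0.562730 − (-0.296384)) / 0.338346 = 0.859114 / 0.338346 = 2.539

2.539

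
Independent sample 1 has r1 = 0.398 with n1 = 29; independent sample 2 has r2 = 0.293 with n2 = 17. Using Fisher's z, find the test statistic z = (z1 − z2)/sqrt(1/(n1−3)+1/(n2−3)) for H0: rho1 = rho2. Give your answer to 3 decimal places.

z1 = atanh(0.398) = 0.421270,  z2 = atanh(0.293) = 0.301845
SE = √(1/(n1−3) + 1/(n2−3)) = √(1/26 + 1/14) = √(0.0384615 + 0.0714286) = √0.1098901 = 0.331497
z = (z1 − z2)/SE = (0.421270 − 0.301845) / 0.331497 = 0.119425 / 0.331497 = 0.360

0.360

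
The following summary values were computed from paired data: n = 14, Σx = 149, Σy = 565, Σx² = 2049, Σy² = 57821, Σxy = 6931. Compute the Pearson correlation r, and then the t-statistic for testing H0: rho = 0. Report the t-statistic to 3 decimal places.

0.811

Numerator: nΣxy − (Σx)(Σy) = 14·6931 − (149)(565) = 12849
Denominator: √[(nΣx²−(Σx)²)(nΣy²−(Σy)²)]
  nΣx²−(Σx)² = 14·2049 − 22201 = 6485;  nΣy²−(Σy)² = 14·57821 − 319225 = 490269
  √(6485·490269) = √3179394465 = 56386.1194
r = 12849 / 56386.1194 = 0.2279
t = r·√(n−2)/√(1−r²) = 0.2279·√12 / √(1−0.051938) = 0.789469 / 0.973685 = 0.811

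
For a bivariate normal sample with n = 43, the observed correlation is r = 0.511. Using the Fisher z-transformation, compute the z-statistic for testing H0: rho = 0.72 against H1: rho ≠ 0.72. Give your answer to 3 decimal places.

z_r = atanh(0.511) = 0.564082,  z_0 = atanh(0.72) = 0.907645
SE = 1/√(n−3) = 1/√40 = 0.158114
z = (z_r − z_0)/SE = (0.564082 − 0.907645) / 0.158114 = -0.343563 / 0.158114 = -2.173

-2.173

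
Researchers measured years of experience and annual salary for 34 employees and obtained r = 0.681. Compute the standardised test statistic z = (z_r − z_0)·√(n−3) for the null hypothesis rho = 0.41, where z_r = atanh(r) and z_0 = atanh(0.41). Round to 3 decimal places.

Fisher z: atanh(0.681) = 0.830977, atanh(0.41) = 0.435611
z = (z_r − z_0)·√(n−3) = (0.830977 − 0.435611)·√31 = 0.395366 · 5.567764 = 2.201

2.201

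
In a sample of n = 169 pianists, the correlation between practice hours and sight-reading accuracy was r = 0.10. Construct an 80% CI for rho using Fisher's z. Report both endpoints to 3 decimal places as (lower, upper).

(0.001, 0.197)

z_r = atanh(0.10) = 0.100335;  SE = 1/√(n−3) = 1/√166 = 0.077615
z-limits: 0.100335 ± 1.282·0.077615 = 0.100335 ± 0.099502 = [0.000833, 0.199837]
ρ-limits: (tanh 0.000833, tanh 0.199837) = (0.001, 0.197)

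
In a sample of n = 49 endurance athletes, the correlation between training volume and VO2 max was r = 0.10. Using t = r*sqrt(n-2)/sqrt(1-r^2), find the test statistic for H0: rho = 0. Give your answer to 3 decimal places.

0.689

1 − r² = 1 − 0.0100 = 0.9900;  √(1−r²) = 0.994987
√(n−2) = √47 = 6.855655
t = r·√(n−2)/√(1−r²) = 0.10 · 6.855655 / 0.994987 = 0.689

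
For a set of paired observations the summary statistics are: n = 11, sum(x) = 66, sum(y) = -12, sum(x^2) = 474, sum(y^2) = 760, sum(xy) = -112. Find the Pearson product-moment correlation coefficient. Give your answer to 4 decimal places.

-0.1657

Numerator: nΣxy − (Σx)(Σy) = 11·(-112) − (66)(-12) = -440
Denominator: √[(nΣx²−(Σx)²)(nΣy²−(Σy)²)]
  nΣx²−(Σx)² = 11·474 − 4356 = 858;  nΣy²−(Σy)² = 11·760 − 144 = 8216
  √(858·8216) = √7049328 = 2655.0571
r = -440 / 2655.0571 = -0.1657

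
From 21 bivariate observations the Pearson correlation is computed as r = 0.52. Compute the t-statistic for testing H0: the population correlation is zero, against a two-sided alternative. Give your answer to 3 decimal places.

t = r·√(n−2) / √(1−r²) with r = 0.52, n = 21
  = 0.52·√19 / √(1 − 0.2704)
  = 0.52·4.358899 / 0.854166
  = 2.266627 / 0.854166 = 2.654

2.654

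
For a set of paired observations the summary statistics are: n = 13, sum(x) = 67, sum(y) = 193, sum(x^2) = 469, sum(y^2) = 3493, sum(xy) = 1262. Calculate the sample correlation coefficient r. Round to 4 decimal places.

S_xy = nΣxy − ΣxΣy = 13·1262 − 67·193 = 16406 − 12931 = 3475
S_xx = nΣx² − (Σx)² = 13·469 − 67² = 6097 − 4489 = 1608
S_yy = nΣy² − (Σy)² = 13·3493 − 193² = 45409 − 37249 = 8160
r = S_xy / √(S_xx·S_yy) = 3475 / √(1608·8160) = 3475 / √13121280 = 3475 / 3622.3307 = 0.9593

0.9593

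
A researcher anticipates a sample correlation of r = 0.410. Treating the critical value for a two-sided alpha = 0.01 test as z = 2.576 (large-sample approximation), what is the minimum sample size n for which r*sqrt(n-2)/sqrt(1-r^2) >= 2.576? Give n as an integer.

r√(n−2)/√(1−r²) ≥ 2.576  ⇔  n−2 ≥ (2.576)²·(1−r²)/r²
(1−r²)/r² = (1−0.168100)/0.168100 = 4.9488
n ≥ 2 + 6.635776·4.9488 = 2 + 32.8391 = 34.8391
⌈34.8391⌉ = 35

35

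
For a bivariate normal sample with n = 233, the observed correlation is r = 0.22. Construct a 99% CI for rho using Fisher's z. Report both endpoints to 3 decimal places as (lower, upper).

z_r = atanh(0.22) = 0.223656;  SE = 1/√(n−3) = 1/√230 = 0.065938
z-limits: 0.223656 ± 2.576·0.065938 = 0.223656 ± 0.169856 = [0.053800, 0.393512]
ρ-limits: (tanh 0.053800, tanh 0.393512) = (0.054, 0.374)

(0.054, 0.374)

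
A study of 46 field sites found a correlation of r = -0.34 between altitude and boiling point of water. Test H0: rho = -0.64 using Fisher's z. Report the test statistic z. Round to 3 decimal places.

z_r = atanh(-0.34) = -0.354093,  z_0 = atanh(-0.64) = -0.758174
SE = 1/√(n−3) = 1/√43 = 0.152499
z = (z_r − z_0)/SE = (-0.354093 − (-0.758174)) / 0.152499 = 0.404081 / 0.152499 = 2.650

2.650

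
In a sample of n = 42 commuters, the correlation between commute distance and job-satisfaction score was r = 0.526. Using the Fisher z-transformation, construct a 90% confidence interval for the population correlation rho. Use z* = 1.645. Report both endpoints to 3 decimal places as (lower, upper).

(0.311, 0.690)

z_r = atanh(0.526) = 0.584599;  SE = 1/√(n−3) = 1/√39 = 0.160128
z-limits: 0.584599 ± 1.645·0.160128 = 0.584599 ± 0.263411 = [0.321188, 0.848010]
ρ-limits: (tanh 0.321188, tanh 0.848010) = (0.311, 0.690)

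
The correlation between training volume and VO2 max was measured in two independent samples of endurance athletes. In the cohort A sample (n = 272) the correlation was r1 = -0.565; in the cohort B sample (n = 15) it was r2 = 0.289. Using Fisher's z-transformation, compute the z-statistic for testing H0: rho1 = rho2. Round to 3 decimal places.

z1 = atanh(-0.565) = -0.640148,  z2 = atanh(0.289) = 0.297475
SE = √(1/(n1−3) + 1/(n2−3)) = √(1/269 + 1/12) = √(0.0037175 + 0.0833333) = √0.0870508 = 0.295044
z = (z1 − z2)/SE = (-0.640148 − 0.297475) / 0.295044 = -0.937623 / 0.295044 = -3.178

-3.178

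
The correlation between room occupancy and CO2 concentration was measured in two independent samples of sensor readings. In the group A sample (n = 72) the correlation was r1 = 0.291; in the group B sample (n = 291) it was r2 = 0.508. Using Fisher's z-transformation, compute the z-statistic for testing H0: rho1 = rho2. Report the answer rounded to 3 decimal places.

-1.943

z1 = atanh(0.291) = 0.299658,  z2 = atanh(0.508) = 0.560030
SE = √(1/(n1−3) + 1/(n2−3)) = √(1/69 + 1/288) = √(0.0144928 + 0.0034722) = √0.0179650 = 0.134034
z = (z1 − z2)/SE = (0.299658 − 0.560030) / 0.134034 = -0.260372 / 0.134034 = -1.943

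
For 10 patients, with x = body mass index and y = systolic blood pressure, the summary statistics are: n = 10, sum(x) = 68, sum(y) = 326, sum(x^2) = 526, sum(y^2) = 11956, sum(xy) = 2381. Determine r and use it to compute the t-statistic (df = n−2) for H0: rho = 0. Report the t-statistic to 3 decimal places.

S_xy = nΣxy − ΣxΣy = 10·2381 − 68·326 = 23810 − 22168 = 1642
S_xx = nΣx² − (Σx)² = 10·526 − 68² = 5260 − 4624 = 636
S_yy = nΣy² − (Σy)² = 10·11956 − 326² = 119560 − 106276 = 13284
r = S_xy / √(S_xx·S_yy) = 1642 / √(636·13284) = 1642 / √8448624 = 1642 / 2906.6517 = 0.5649
t = r·√(n−2)/√(1−r²) = 0.5649·√8 / √(1−0.319112) = 1.597778 / 0.825159 = 1.936

1.936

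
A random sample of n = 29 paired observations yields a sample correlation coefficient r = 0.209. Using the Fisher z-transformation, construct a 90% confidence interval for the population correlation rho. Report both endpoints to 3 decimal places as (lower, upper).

(-0.110, 0.489)

Fisher z: z_r = atanh(r) = ½·ln((1+0.209)/(1−0.209)) = 0.212125
SE(z) = 1/√(n−3) = 1/√26 = 0.196116
90% ⇒ z* = 1.645; margin = 1.645·0.196116 = 0.322611
CI on z-scale: (-0.110486, 0.534736)
Back-transform: tanh(-0.110486) = -0.110039, tanh(0.534736) = 0.488993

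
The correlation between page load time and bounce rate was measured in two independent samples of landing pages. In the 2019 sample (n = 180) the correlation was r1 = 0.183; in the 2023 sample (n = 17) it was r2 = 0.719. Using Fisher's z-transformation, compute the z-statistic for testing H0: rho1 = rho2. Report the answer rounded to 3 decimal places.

Fisher z-transforms: z1 = atanh(0.183) = 0.185085, z2 = atanh(0.719) = 0.905572; difference d = -0.720487
Var(d) = 1/177 + 1/14 = 0.0056497 + 0.0714286 = 0.0770783
z = d/√Var(d) = -0.720487 / √0.0770783 = -0.720487 / 0.277630 = -2.595

-2.595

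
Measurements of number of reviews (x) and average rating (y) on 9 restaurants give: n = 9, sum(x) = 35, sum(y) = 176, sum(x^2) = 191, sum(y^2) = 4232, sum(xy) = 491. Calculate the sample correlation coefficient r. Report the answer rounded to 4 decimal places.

Numerator: nΣxy − (Σx)(Σy) = 9·491 − (35)(176) = -1741
Denominator: √[(nΣx²−(Σx)²)(nΣy²−(Σy)²)]
  nΣx²−(Σx)² = 9·191 − 1225 = 494;  nΣy²−(Σy)² = 9·4232 − 30976 = 7112
  √(494·7112) = √3513328 = 1874.3874
r = -1741 / 1874.3874 = -0.9288

-0.9288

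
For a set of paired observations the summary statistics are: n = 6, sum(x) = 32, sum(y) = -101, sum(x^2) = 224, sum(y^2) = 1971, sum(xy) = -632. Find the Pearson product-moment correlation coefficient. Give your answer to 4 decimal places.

Numerator: nΣxy − (Σx)(Σy) = 6·(-632) − (32)(-101) = -560
Denominator: √[(nΣx²−(Σx)²)(nΣy²−(Σy)²)]
  nΣx²−(Σx)² = 6·224 − 1024 = 320;  nΣy²−(Σy)² = 6·1971 − 10201 = 1625
  √(320·1625) = √520000 = 721.1103
r = -560 / 721.1103 = -0.7766

-0.7766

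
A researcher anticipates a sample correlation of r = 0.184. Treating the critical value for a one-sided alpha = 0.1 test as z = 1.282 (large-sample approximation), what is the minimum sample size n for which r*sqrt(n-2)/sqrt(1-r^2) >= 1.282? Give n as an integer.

r√(n−2)/√(1−r²) ≥ 1.282  ⇔  n−2 ≥ (1.282)²·(1−r²)/r²
(1−r²)/r² = (1−0.033856)/0.033856 = 28.5369
n ≥ 2 + 1.643524·28.5369 = 2 + 46.9011 = 48.9011
⌈48.9011⌉ = 49

49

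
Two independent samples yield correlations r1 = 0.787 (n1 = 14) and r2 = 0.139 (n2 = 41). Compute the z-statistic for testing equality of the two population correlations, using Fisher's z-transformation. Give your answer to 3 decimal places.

2.698

z1 = atanh(0.787) = 1.063501,  z2 = atanh(0.139) = 0.139906
SE = √(1/(n1−3) + 1/(n2−3)) = √(1/11 + 1/38) = √(0.0909091 + 0.0263158) = √0.1172249 = 0.342381
z = (z1 − z2)/SE = (1.063501 − 0.139906) / 0.342381 = 0.923595 / 0.342381 = 2.698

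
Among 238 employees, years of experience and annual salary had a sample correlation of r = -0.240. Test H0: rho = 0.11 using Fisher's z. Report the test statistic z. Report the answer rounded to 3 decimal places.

z_r = atanh(-0.240) = -0.244774,  z_0 = atanh(0.11) = 0.110447
SE = 1/√(n−3) = 1/√235 = 0.065233
z = (z_r − z_0)/SE = (-0.244774 − 0.110447) / 0.065233 = -0.355221 / 0.065233 = -5.445

-5.445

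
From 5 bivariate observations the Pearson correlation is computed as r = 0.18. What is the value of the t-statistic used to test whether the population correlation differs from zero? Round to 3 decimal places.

0.317

t = r·√(n−2) / √(1−r²) with r = 0.18, n = 5
  = 0.18·√3 / √(1 − 0.0324)
  = 0.18·1.732051 / 0.983667
  = 0.311769 / 0.983667 = 0.317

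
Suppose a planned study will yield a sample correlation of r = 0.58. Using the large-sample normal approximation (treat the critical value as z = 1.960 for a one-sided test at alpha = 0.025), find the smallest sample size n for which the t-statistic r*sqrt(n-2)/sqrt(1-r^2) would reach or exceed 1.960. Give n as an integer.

10

Need r·√(n−2)/√(1−r²) ≥ 1.960
√(n−2) ≥ 1.960·√(1−0.3364) / 0.58 = 1.960·0.814616 / 0.58 = 2.7528
n−2 ≥ 7.5779  ⇒  n ≥ 9.5779
Smallest integer n = 10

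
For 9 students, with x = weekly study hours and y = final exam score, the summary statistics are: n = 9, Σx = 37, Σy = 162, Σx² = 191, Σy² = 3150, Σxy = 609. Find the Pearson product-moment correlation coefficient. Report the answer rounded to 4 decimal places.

-0.5975

S_xy = nΣxy − ΣxΣy = 9·609 − 37·162 = 5481 − 5994 = -513
S_xx = nΣx² − (Σx)² = 9·191 − 37² = 1719 − 1369 = 350
S_yy = nΣy² − (Σy)² = 9·3150 − 162² = 28350 − 26244 = 2106
r = S_xy / √(S_xx·S_yy) = -513 / √(350·2106) = -513 / √737100 = -513 / 858.5453 = -0.5975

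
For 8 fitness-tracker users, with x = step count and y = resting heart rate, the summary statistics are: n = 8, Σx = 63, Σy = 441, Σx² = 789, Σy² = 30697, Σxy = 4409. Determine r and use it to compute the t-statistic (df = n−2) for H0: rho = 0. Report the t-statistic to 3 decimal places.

2.300

Numerator: nΣxy − (Σx)(Σy) = 8·4409 − (63)(441) = 7489
Denominator: √[(nΣx²−(Σx)²)(nΣy²−(Σy)²)]
  nΣx²−(Σx)² = 8·789 − 3969 = 2343;  nΣy²−(Σy)² = 8·30697 − 194481 = 51095
  √(2343·51095) = √119715585 = 10941.4617
r = 7489 / 10941.4617 = 0.6845
t = r·√(n−2)/√(1−r²) = 0.6845·√6 / √(1−0.468540) = 1.676676 / 0.729013 = 2.300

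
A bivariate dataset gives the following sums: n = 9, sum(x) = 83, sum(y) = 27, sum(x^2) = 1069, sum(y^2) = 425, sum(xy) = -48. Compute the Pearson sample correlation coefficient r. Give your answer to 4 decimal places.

Numerator: nΣxy − (Σx)(Σy) = 9·(-48) − (83)(27) = -2673
Denominator: √[(nΣx²−(Σx)²)(nΣy²−(Σy)²)]
  nΣx²−(Σx)² = 9·1069 − 6889 = 2732;  nΣy²−(Σy)² = 9·425 − 729 = 3096
  √(2732·3096) = √8458272 = 2908.3108
r = -2673 / 2908.3108 = -0.9191

-0.9191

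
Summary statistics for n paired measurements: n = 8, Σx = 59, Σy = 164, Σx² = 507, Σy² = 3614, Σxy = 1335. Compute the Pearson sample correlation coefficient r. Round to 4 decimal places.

S_xy = nΣxy − ΣxΣy = 8·1335 − 59·164 = 10680 − 9676 = 1004
S_xx = nΣx² − (Σx)² = 8·507 − 59² = 4056 − 3481 = 575
S_yy = nΣy² − (Σy)² = 8·3614 − 164² = 28912 − 26896 = 2016
r = S_xy / √(S_xx·S_yy) = 1004 / √(575·2016) = 1004 / √1159200 = 1004 / 1076.6615 = 0.9325

0.9325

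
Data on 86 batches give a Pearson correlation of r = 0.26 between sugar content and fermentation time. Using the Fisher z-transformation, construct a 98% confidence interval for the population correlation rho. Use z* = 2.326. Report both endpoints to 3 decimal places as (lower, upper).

z_r = atanh(0.26) = 0.266108;  SE = 1/√(n−3) = 1/√83 = 0.109764
z-limits: 0.266108 ± 2.326·0.109764 = 0.266108 ± 0.255311 = [0.010797, 0.521419]
ρ-limits: (tanh 0.010797, tanh 0.521419) = (0.011, 0.479)

(0.011, 0.479)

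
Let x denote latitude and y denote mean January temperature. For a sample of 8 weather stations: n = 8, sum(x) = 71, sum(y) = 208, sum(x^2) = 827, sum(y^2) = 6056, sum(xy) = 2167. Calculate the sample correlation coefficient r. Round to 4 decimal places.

S_xy = nΣxy − ΣxΣy = 8·2167 − 71·208 = 17336 − 14768 = 2568
S_xx = nΣx² − (Σx)² = 8·827 − 71² = 6616 − 5041 = 1575
S_yy = nΣy² − (Σy)² = 8·6056 − 208² = 48448 − 43264 = 5184
r = S_xy / √(S_xx·S_yy) = 2568 / √(1575·5184) = 2568 / √8164800 = 2568 / 2857.4114 = 0.8987

0.8987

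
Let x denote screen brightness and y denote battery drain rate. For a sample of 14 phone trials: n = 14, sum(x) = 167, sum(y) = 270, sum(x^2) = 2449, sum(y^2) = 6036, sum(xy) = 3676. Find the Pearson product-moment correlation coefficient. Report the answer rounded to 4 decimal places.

0.7398

S_xy = nΣxy − ΣxΣy = 14·3676 − 167·270 = 51464 − 45090 = 6374
S_xx = nΣx² − (Σx)² = 14·2449 − 167² = 34286 − 27889 = 6397
S_yy = nΣy² − (Σy)² = 14·6036 − 270² = 84504 − 72900 = 11604
r = S_xy / √(S_xx·S_yy) = 6374 / √(6397·11604) = 6374 / √74230788 = 6374 / 8615.7291 = 0.7398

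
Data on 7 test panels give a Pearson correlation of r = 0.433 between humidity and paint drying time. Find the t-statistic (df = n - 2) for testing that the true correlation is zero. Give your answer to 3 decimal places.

1 − r² = 1 − 0.187489 = 0.812511;  √(1−r²) = 0.901394
√(n−2) = √5 = 2.236068
t = r·√(n−2)/√(1−r²) = 0.433 · 2.236068 / 0.901394 = 1.074

1.074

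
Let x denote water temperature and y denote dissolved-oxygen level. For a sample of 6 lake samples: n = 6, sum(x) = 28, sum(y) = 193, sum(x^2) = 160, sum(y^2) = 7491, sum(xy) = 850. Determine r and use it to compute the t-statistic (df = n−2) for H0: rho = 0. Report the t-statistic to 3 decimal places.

-0.541

Numerator: nΣxy − (Σx)(Σy) = 6·850 − (28)(193) = -304
Denominator: √[(nΣx²−(Σx)²)(nΣy²−(Σy)²)]
  nΣx²−(Σx)² = 6·160 − 784 = 176;  nΣy²−(Σy)² = 6·7491 − 37249 = 7697
  √(176·7697) = √1354672 = 1163.9038
r = -304 / 1163.9038 = -0.2612
t = r·√(n−2)/√(1−r²) = -0.2612·√4 / √(1−0.068225) = -0.522400 / 0.965285 = -0.541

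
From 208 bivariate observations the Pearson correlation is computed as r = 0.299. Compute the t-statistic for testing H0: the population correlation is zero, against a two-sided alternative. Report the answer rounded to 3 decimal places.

1 − r² = 1 − 0.089401 = 0.910599;  √(1−r²) = 0.954253
√(n−2) = √206 = 14.352700
t = r·√(n−2)/√(1−r²) = 0.299 · 14.352700 / 0.954253 = 4.497

4.497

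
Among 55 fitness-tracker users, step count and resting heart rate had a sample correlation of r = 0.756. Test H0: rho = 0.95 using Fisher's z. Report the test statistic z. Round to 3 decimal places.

-6.093

Fisher z: atanh(0.756) = 0.986813, atanh(0.95) = 1.831781
z = (z_r − z_0)·√(n−3) = (0.986813 − 1.831781)·√52 = -0.844968 · 7.211103 = -6.093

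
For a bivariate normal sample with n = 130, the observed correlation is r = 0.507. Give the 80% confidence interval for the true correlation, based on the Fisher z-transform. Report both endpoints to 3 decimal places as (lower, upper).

Fisher z: z_r = atanh(r) = ½·ln((1+0.507)/(1−0.507)) = 0.558684
SE(z) = 1/√(n−3) = 1/√127 = 0.088736
80% ⇒ z* = 1.282; margin = 1.282·0.088736 = 0.113760
CI on z-scale: (0.444924, 0.672444)
Back-transform: tanh(0.444924) = 0.417718, tanh(0.672444) = 0.586585

(0.418, 0.587)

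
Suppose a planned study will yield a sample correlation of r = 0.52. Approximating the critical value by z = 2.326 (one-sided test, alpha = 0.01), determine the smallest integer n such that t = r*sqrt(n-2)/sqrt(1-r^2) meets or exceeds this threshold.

r√(n−2)/√(1−r²) ≥ 2.326  ⇔  n−2 ≥ (2.326)²·(1−r²)/r²
(1−r²)/r² = (1−0.2704)/0.2704 = 2.6982
n ≥ 2 + 5.410276·2.6982 = 2 + 14.5980 = 16.5980
⌈16.5980⌉ = 17

17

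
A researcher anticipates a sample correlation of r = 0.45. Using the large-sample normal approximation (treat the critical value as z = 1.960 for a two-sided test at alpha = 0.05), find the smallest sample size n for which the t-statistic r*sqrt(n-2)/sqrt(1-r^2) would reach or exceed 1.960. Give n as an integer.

18

Need r·√(n−2)/√(1−r²) ≥ 1.960
√(n−2) ≥ 1.960·√(1−0.2025) / 0.45 = 1.960·0.893029 / 0.45 = 3.8896
n−2 ≥ 15.1290  ⇒  n ≥ 17.1290
Smallest integer n = 18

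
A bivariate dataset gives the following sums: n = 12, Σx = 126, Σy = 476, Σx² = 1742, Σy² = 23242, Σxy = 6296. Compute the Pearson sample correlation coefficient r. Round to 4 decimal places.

0.9603

Numerator: nΣxy − (Σx)(Σy) = 12·6296 − (126)(476) = 15576
Denominator: √[(nΣx²−(Σx)²)(nΣy²−(Σy)²)]
  nΣx²−(Σx)² = 12·1742 − 15876 = 5028;  nΣy²−(Σy)² = 12·23242 − 226576 = 52328
  √(5028·52328) = √263105184 = 16220.5174
r = 15576 / 16220.5174 = 0.9603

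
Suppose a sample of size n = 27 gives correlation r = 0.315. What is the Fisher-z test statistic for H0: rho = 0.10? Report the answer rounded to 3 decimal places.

Fisher z: atanh(0.315) = 0.326087, atanh(0.10) = 0.100335
z = (z_r − z_0)·√(n−3) = (0.326087 − 0.100335)·√24 = 0.225752 · 4.898979 = 1.106

1.106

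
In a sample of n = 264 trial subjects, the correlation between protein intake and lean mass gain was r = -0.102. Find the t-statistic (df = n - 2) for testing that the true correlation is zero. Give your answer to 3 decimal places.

1 − r² = 1 − 0.010404 = 0.989596;  √(1−r²) = 0.994784
√(n−2) = √262 = 16.186414
t = r·√(n−2)/√(1−r²) = -0.102 · 16.186414 / 0.994784 = -1.660

-1.660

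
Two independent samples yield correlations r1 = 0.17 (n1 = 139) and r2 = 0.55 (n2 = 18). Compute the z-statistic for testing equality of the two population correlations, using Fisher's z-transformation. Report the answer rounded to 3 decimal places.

Fisher z-transforms: z1 = atanh(0.17) = 0.171667, z2 = atanh(0.55) = 0.618381; difference d = -0.446714
Var(d) = 1/136 + 1/15 = 0.0073529 + 0.0666667 = 0.0740196
z = d/√Var(d) = -0.446714 / √0.0740196 = -0.446714 / 0.272065 = -1.642

-1.642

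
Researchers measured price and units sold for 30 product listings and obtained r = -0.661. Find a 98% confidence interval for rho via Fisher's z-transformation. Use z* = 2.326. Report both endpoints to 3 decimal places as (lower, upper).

Fisher z: z_r = atanh(r) = ½·ln((1+(-0.661))/(1−(-0.661))) = -0.794588
SE(z) = 1/√(n−3) = 1/√27 = 0.192450
98% ⇒ z* = 2.326; margin = 2.326·0.192450 = 0.447639
CI on z-scale: (-1.242227, -0.346949)
Back-transform: tanh(-1.242227) = -0.846090, tanh(-0.346949) = -0.333667

(-0.846, -0.334)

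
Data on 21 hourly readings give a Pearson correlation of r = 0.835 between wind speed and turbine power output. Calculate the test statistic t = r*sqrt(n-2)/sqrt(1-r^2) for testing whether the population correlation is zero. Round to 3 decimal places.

1 − r² = 1 − 0.697225 = 0.302775;  √(1−r²) = 0.550250
√(n−2) = √19 = 4.358899
t = r·√(n−2)/√(1−r²) = 0.835 · 4.358899 / 0.550250 = 6.615

6.615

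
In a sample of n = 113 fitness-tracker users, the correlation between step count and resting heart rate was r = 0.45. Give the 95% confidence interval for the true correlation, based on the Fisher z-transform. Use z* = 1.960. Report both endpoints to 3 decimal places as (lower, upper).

(0.289, 0.586)

z_r = atanh(0.45) = 0.484700;  SE = 1/√(n−3) = 1/√110 = 0.095346
z-limits: 0.484700 ± 1.960·0.095346 = 0.484700 ± 0.186878 = [0.297822, 0.671578]
ρ-limits: (tanh 0.297822, tanh 0.671578) = (0.289, 0.586)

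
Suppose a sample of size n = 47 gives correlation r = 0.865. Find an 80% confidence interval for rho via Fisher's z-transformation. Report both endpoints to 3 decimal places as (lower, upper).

z_r = atanh(0.865) = 1.312871;  SE = 1/√(n−3) = 1/√44 = 0.150756
z-limits: 1.312871 ± 1.282·0.150756 = 1.312871 ± 0.193269 = [1.119602, 1.506140]
ρ-limits: (tanh 1.119602, tanh 1.506140) = (0.807, 0.906)

(0.807, 0.906)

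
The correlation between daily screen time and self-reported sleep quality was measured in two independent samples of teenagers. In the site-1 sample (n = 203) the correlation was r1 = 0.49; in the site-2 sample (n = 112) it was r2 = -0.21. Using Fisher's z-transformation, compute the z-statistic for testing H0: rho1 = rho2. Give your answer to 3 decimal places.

6.293

z1 = atanh(0.49) = 0.536060,  z2 = atanh(-0.21) = -0.213171
SE = √(1/(n1−3) + 1/(n2−3)) = √(1/200 + 1/109) = √(0.0050000 + 0.0091743) = √0.0141743 = 0.119056
z = (z1 − z2)/SE = (0.536060 − (-0.213171)) / 0.119056 = 0.749231 / 0.119056 = 6.293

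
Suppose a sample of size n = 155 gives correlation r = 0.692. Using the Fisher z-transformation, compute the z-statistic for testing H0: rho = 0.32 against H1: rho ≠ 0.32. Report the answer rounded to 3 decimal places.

z_r = atanh(0.692) = 0.851783,  z_0 = atanh(0.32) = 0.331647
SE = 1/√(n−3) = 1/√152 = 0.081111
z = (z_r − z_0)/SE = (0.851783 − 0.331647) / 0.081111 = 0.520136 / 0.081111 = 6.413

6.413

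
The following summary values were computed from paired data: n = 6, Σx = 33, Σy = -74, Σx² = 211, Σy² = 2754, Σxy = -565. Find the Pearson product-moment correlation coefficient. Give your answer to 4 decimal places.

Numerator: nΣxy − (Σx)(Σy) = 6·(-565) − (33)(-74) = -948
Denominator: √[(nΣx²−(Σx)²)(nΣy²−(Σy)²)]
  nΣx²−(Σx)² = 6·211 − 1089 = 177;  nΣy²−(Σy)² = 6·2754 − 5476 = 11048
  √(177·11048) = √1955496 = 1398.3905
r = -948 / 1398.3905 = -0.6779

-0.6779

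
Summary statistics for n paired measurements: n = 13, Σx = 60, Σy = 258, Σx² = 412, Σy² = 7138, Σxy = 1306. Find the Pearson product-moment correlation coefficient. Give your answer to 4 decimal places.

Numerator: nΣxy − (Σx)(Σy) = 13·1306 − (60)(258) = 1498
Denominator: √[(nΣx²−(Σx)²)(nΣy²−(Σy)²)]
  nΣx²−(Σx)² = 13·412 − 3600 = 1756;  nΣy²−(Σy)² = 13·7138 − 66564 = 26230
  √(1756·26230) = √46059880 = 6786.7430
r = 1498 / 6786.7430 = 0.2207

0.2207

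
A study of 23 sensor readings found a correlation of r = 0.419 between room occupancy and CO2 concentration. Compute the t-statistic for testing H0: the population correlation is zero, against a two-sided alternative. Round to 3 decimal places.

2.115

t = r·√(n−2) / √(1−r²) with r = 0.419, n = 23
  = 0.419·√21 / √(1 − 0.175561)
  = 0.419·4.582576 / 0.907986
  = 1.920099 / 0.907986 = 2.115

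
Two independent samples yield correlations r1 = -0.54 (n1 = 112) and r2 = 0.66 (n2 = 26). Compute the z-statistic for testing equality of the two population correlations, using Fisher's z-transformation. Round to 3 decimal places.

Fisher z-transforms: z1 = atanh(-0.54) = -0.604156, z2 = atanh(0.66) = 0.792814; difference d = -1.396970
Var(d) = 1/109 + 1/23 = 0.0091743 + 0.0434783 = 0.0526526
z = d/√Var(d) = -1.396970 / √0.0526526 = -1.396970 / 0.229462 = -6.088

-6.088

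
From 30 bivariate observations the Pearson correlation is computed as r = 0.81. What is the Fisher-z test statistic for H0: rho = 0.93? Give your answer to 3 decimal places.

-2.761

Fisher z: atanh(0.81) = 1.127029, atanh(0.93) = 1.658390
z = (z_r − z_0)·√(n−3) = (1.127029 − 1.658390)·√27 = -0.531361 · 5.196152 = -2.761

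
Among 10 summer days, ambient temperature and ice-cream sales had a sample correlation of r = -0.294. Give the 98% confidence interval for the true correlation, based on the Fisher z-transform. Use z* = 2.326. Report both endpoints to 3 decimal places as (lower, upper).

(-0.828, 0.520)

Fisher z: z_r = atanh(r) = ½·ln((1+(-0.294))/(1−(-0.294))) = -0.302939
SE(z) = 1/√(n−3) = 1/√7 = 0.377964
98% ⇒ z* = 2.326; margin = 2.326·0.377964 = 0.879144
CI on z-scale: (-1.182083, 0.576205)
Back-transform: tanh(-1.182083) = -0.828107, tanh(0.576205) = 0.519902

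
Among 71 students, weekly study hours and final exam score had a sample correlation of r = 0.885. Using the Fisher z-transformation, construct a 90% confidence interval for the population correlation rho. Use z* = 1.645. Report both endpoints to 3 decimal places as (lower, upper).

z_r = atanh(0.885) = 1.398375;  SE = 1/√(n−3) = 1/√68 = 0.121268
z-limits: 1.398375 ± 1.645·0.121268 = 1.398375 ± 0.199486 = [1.198889, 1.597861]
ρ-limits: (tanh 1.198889, tanh 1.597861) = (0.833, 0.921)

(0.833, 0.921)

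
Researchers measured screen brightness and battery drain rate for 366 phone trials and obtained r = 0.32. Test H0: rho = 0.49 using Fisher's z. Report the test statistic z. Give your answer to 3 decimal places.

-3.895

Fisher z: atanh(0.32) = 0.331647, atanh(0.49) = 0.536060
z = (z_r − z_0)·√(n−3) = (0.331647 − 0.536060)·√363 = -0.204413 · 19.052559 = -3.895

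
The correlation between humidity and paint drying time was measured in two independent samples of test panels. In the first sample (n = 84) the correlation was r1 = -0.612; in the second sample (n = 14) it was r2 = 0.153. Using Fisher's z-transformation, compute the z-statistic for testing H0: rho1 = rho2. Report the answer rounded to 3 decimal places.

-2.696

z1 = atanh(-0.612) = -0.712113,  z2 = atanh(0.153) = 0.154211
SE = √(1/(n1−3) + 1/(n2−3)) = √(1/81 + 1/11) = √(0.0123457 + 0.0909091) = √0.1032548 = 0.321333
z = (z1 − z2)/SE = (-0.712113 − 0.154211) / 0.321333 = -0.866324 / 0.321333 = -2.696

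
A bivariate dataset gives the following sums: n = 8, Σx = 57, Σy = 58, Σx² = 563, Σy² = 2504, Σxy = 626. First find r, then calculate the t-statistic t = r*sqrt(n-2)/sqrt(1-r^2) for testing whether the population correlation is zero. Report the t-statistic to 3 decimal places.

0.982

S_xy = nΣxy − ΣxΣy = 8·626 − 57·58 = 5008 − 3306 = 1702
S_xx = nΣx² − (Σx)² = 8·563 − 57² = 4504 − 3249 = 1255
S_yy = nΣy² − (Σy)² = 8·2504 − 58² = 20032 − 3364 = 16668
r = S_xy / √(S_xx·S_yy) = 1702 / √(1255·16668) = 1702 / √20918340 = 1702 / 4573.6572 = 0.3721
t = r·√(n−2)/√(1−r²) = 0.3721·√6 / √(1−0.138458) = 0.911455 / 0.928193 = 0.982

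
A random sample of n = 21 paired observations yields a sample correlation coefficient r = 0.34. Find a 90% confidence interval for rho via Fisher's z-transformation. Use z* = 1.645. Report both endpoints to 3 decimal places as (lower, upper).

(-0.034, 0.630)

z_r = atanh(0.34) = 0.354093;  SE = 1/√(n−3) = 1/√18 = 0.235702
z-limits: 0.354093 ± 1.645·0.235702 = 0.354093 ± 0.387730 = [-0.033637, 0.741823]
ρ-limits: (tanh -0.033637, tanh 0.741823) = (-0.034, 0.630)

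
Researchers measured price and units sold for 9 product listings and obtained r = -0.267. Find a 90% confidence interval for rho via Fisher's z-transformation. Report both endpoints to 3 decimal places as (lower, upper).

(-0.738, 0.378)

Fisher z: z_r = atanh(r) = ½·ln((1+(-0.267))/(1−(-0.267))) = -0.273631
SE(z) = 1/√(n−3) = 1/√6 = 0.408248
90% ⇒ z* = 1.645; margin = 1.645·0.408248 = 0.671568
CI on z-scale: (-0.945199, 0.397937)
Back-transform: tanh(-0.945199) = -0.737602, tanh(0.397937) = 0.378182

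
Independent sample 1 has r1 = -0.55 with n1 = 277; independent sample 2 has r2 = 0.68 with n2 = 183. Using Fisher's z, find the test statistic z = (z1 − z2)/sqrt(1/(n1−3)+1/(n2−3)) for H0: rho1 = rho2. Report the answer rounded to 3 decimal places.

z1 = atanh(-0.55) = -0.618381,  z2 = atanh(0.68) = 0.829114
SE = √(1/(n1−3) + 1/(n2−3)) = √(1/274 + 1/180) = √(0.0036496 + 0.0055556) = √0.0092052 = 0.095944
z = (z1 − z2)/SE = (-0.618381 − 0.829114) / 0.095944 = -1.447495 / 0.095944 = -15.087

-15.087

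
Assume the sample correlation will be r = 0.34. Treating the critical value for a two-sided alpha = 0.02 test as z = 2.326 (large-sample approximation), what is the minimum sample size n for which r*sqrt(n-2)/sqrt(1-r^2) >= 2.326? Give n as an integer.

Need r·√(n−2)/√(1−r²) ≥ 2.326
√(n−2) ≥ 2.326·√(1−0.1156) / 0.34 = 2.326·0.940425 / 0.34 = 6.4336
n−2 ≥ 41.3912  ⇒  n ≥ 43.3912
Smallest integer n = 44

44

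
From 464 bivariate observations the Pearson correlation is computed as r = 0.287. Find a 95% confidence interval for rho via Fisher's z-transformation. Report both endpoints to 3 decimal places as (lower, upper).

z_r = atanh(0.287) = 0.295294;  SE = 1/√(n−3) = 1/√461 = 0.046575
z-limits: 0.295294 ± 1.960·0.046575 = 0.295294 ± 0.091287 = [0.204007, 0.386581]
ρ-limits: (tanh 0.204007, tanh 0.386581) = (0.201, 0.368)

(0.201, 0.368)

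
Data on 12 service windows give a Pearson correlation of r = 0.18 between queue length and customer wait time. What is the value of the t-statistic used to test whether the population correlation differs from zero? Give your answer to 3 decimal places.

1 − r² = 1 − 0.0324 = 0.9676;  √(1−r²) = 0.983667
√(n−2) = √10 = 3.162278
t = r·√(n−2)/√(1−r²) = 0.18 · 3.162278 / 0.983667 = 0.579

0.579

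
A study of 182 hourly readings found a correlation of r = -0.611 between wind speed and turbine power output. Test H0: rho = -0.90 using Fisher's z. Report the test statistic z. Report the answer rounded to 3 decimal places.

10.191

z_r = atanh(-0.611) = -0.710516,  z_0 = atanh(-0.90) = -1.472219
SE = 1/√(n−3) = 1/√179 = 0.074744
z = (z_r − z_0)/SE = (-0.710516 − (-1.472219)) / 0.074744 = 0.761703 / 0.074744 = 10.191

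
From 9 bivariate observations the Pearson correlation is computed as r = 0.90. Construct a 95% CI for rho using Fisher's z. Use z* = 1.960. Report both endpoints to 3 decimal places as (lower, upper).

(0.586, 0.979)

z_r = atanh(0.90) = 1.472219;  SE = 1/√(n−3) = 1/√6 = 0.408248
z-limits: 1.472219 ± 1.960·0.408248 = 1.472219 ± 0.800166 = [0.672053, 2.272385]
ρ-limits: (tanh 0.672053, tanh 2.272385) = (0.586, 0.979)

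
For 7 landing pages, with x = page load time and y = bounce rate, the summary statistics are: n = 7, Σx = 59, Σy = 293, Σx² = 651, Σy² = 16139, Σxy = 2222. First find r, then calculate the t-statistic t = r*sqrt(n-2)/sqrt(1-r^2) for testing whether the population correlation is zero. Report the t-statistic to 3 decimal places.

Numerator: nΣxy − (Σx)(Σy) = 7·2222 − (59)(293) = -1733
Denominator: √[(nΣx²−(Σx)²)(nΣy²−(Σy)²)]
  nΣx²−(Σx)² = 7·651 − 3481 = 1076;  nΣy²−(Σy)² = 7·16139 − 85849 = 27124
  √(1076·27124) = √29185424 = 5402.3536
r = -1733 / 5402.3536 = -0.3208
t = r·√(n−2)/√(1−r²) = -0.3208·√5 / √(1−0.102913) = -0.717331 / 0.947147 = -0.757

-0.757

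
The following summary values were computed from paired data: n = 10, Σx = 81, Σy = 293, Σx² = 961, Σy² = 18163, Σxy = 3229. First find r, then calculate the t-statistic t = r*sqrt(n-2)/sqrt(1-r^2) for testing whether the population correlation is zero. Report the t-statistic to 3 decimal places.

1.636

S_xy = nΣxy − ΣxΣy = 10·3229 − 81·293 = 32290 − 23733 = 8557
S_xx = nΣx² − (Σx)² = 10·961 − 81² = 9610 − 6561 = 3049
S_yy = nΣy² − (Σy)² = 10·18163 − 293² = 181630 − 85849 = 95781
r = S_xy / √(S_xx·S_yy) = 8557 / √(3049·95781) = 8557 / √292036269 = 8557 / 17089.0687 = 0.5007
t = r·√(n−2)/√(1−r²) = 0.5007·√8 / √(1−0.250700) = 1.416193 / 0.865621 = 1.636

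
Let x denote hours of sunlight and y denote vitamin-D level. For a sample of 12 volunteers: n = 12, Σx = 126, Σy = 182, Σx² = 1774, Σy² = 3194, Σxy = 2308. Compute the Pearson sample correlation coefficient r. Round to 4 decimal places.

0.8977

S_xy = nΣxy − ΣxΣy = 12·2308 − 126·182 = 27696 − 22932 = 4764
S_xx = nΣx² − (Σx)² = 12·1774 − 126² = 21288 − 15876 = 5412
S_yy = nΣy² − (Σy)² = 12·3194 − 182² = 38328 − 33124 = 5204
r = S_xy / √(S_xx·S_yy) = 4764 / √(5412·5204) = 4764 / √28164048 = 4764 / 5306.9811 = 0.8977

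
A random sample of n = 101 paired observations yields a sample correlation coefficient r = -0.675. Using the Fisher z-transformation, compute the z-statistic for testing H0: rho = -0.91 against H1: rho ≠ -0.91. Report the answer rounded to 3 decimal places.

7.005

z_r = atanh(-0.675) = -0.819872,  z_0 = atanh(-0.91) = -1.527524
SE = 1/√(n−3) = 1/√98 = 0.101015
z = (z_r − z_0)/SE = (-0.819872 − (-1.527524)) / 0.101015 = 0.707652 / 0.101015 = 7.005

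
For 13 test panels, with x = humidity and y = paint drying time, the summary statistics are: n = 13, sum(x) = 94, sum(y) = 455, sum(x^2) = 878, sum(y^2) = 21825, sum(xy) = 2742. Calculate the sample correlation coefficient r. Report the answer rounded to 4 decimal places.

-0.5066

Numerator: nΣxy − (Σx)(Σy) = 13·2742 − (94)(455) = -7124
Denominator: √[(nΣx²−(Σx)²)(nΣy²−(Σy)²)]
  nΣx²−(Σx)² = 13·878 − 8836 = 2578;  nΣy²−(Σy)² = 13·21825 − 207025 = 76700
  √(2578·76700) = √197732600 = 14061.7424
r = -7124 / 14061.7424 = -0.5066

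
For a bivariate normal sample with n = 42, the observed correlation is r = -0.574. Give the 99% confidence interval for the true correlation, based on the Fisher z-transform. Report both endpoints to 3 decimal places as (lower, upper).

z_r = atanh(-0.574) = -0.653468;  SE = 1/√(n−3) = 1/√39 = 0.160128
z-limits: -0.653468 ± 2.576·0.160128 = -0.653468 ± 0.412490 = [-1.065958, -0.240978]
ρ-limits: (tanh -1.065958, tanh -0.240978) = (-0.788, -0.236)

(-0.788, -0.236)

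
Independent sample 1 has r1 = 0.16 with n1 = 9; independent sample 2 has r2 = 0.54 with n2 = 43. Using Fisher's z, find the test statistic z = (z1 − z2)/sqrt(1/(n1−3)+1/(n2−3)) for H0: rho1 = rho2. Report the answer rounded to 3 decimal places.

-1.011

Fisher z-transforms: z1 = atanh(0.16) = 0.161387, z2 = atanh(0.54) = 0.604156; difference d = -0.442769
Var(d) = 1/6 + 1/40 = 0.1666667 + 0.0250000 = 0.1916667
z = d/√Var(d) = -0.442769 / √0.1916667 = -0.442769 / 0.437798 = -1.011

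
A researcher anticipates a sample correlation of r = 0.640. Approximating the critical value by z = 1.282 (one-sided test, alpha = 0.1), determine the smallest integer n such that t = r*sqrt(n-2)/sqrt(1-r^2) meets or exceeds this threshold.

r√(n−2)/√(1−r²) ≥ 1.282  ⇔  n−2 ≥ (1.282)²·(1−r²)/r²
(1−r²)/r² = (1−0.409600)/0.409600 = 1.4414
n ≥ 2 + 1.643524·1.4414 = 2 + 2.3690 = 4.3690
⌈4.3690⌉ = 5

5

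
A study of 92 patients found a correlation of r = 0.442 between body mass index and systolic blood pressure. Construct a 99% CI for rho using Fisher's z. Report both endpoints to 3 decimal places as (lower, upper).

(0.199, 0.634)

Fisher z: z_r = atanh(r) = ½·ln((1+0.442)/(1−0.442)) = 0.474714
SE(z) = 1/√(n−3) = 1/√89 = 0.106000
99% ⇒ z* = 2.576; margin = 2.576·0.106000 = 0.273056
CI on z-scale: (0.201658, 0.747770)
Back-transform: tanh(0.201658) = 0.198968, tanh(0.747770) = 0.633817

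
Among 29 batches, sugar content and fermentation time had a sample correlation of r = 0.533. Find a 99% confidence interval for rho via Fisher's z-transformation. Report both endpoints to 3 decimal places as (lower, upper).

(0.089, 0.800)

z_r = atanh(0.533) = 0.594326;  SE = 1/√(n−3) = 1/√26 = 0.196116
z-limits: 0.594326 ± 2.576·0.196116 = 0.594326 ± 0.505195 = [0.089131, 1.099521]
ρ-limits: (tanh 0.089131, tanh 1.099521) = (0.089, 0.800)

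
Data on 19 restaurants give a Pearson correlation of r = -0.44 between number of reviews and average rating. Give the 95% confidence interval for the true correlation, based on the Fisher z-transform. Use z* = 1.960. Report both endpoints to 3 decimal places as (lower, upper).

(-0.745, 0.018)

z_r = atanh(-0.44) = -0.472231;  SE = 1/√(n−3) = 1/√16 = 0.250000
z-limits: -0.472231 ± 1.960·0.250000 = -0.472231 ± 0.490000 = [-0.962231, 0.017769]
ρ-limits: (tanh -0.962231, tanh 0.017769) = (-0.745, 0.018)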